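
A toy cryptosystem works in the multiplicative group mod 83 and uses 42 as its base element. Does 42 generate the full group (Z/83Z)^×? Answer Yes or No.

φ(83) = 83 − 1 = 82 = 2 · 41.
An element g generates (Z/83Z)^× iff g^(82/q) ≢ 1 (mod 83) for each prime q ∈ {2, 41}.
42^41 ≡ 82 (mod 83)  [q = 2: ≢ 1 ✓]
42^2 ≡ 21 (mod 83)  [q = 41: ≢ 1 ✓]
Every test exponent gives a nontrivial residue, hence 42 generates the full group.

Yes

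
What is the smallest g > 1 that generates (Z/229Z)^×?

6

φ(229) = 229 − 1 = 228 = 2^2 · 3 · 19.
g is a primitive root iff g^(228/q) ≢ 1 (mod 229) for each prime q ∈ {2, 3, 19}.
g = 2: 2^114 ≡ 228; 2^76 ≡ 1 — hits 1, so not a primitive root.
g = 3: 3^114 ≡ 1 — hits 1, so not a primitive root.
g = 4: 4^114 ≡ 1 — hits 1, so not a primitive root.
g = 5: 5^114 ≡ 1 — hits 1, so not a primitive root.
g = 6: 6^114 ≡ 228; 6^76 ≡ 134; 6^12 ≡ 165 — none is 1, so 6 is a primitive root.
Hence the least primitive root of 229 is 6.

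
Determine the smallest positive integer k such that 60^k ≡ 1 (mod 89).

Since 60 ∈ (Z/89Z)^×, its order divides φ(89) = 89 − 1 = 88 = 2^3 · 11.
Divisors of 88: 1, 2, 4, 8, 11, 22, 44, 88.
Check 60^d mod 89 for each divisor in increasing order:
60^1 ≡ 60
60^2 ≡ 40
60^4 ≡ 87
60^8 ≡ 4
60^11 ≡ 77
60^22 ≡ 55
60^44 ≡ 88
60^88 ≡ 1
The smallest such exponent is 88, so the order of 60 is 88.

88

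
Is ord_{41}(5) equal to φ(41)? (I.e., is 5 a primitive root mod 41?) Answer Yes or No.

No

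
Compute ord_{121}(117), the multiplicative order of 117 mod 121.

The order of 117 must divide φ(121) = φ(11^2) = 11·(11−1) = 110 = 2 · 5 · 11.
Divisors of 110: 1, 2, 5, 10, 11, 22, 55, 110.
Compute 117^d (mod 121) for the divisors d until we hit 1:
117^1 ≡ 117 (mod 121)
117^2 ≡ 16 (mod 121)
117^5 ≡ 65 (mod 121)
117^10 ≡ 111 (mod 121)
117^11 ≡ 40 (mod 121)
117^22 ≡ 27 (mod 121)
117^55 ≡ 120 (mod 121)
117^110 ≡ 1 (mod 121) ✓
Hence ord(117) = 110.

110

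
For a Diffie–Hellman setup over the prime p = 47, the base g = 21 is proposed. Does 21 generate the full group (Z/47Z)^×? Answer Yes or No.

No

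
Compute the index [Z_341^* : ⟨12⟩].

10

The order of 12 must divide φ(341) = φ(11·31) = (11−1)·(31−1) = 10·30 = 300 = 2^2 · 3 · 5^2.
Divisors of 300: 1, 2, 3, 4, 5, 6, 10, 12, 15, 20, 25, 30, 50, 60, 75, 100, 150, 300.
Evaluate successive powers at the divisors of 300:
12^1 ≡ 12
12^2 ≡ 144
12^3 ≡ 23
12^4 ≡ 276
12^5 ≡ 243
12^6 ≡ 188
12^10 ≡ 56
12^12 ≡ 221
12^15 ≡ 309
12^20 ≡ 67
12^25 ≡ 254
12^30 ≡ 1
The order of 12 is 30, so the subgroup it generates has 30 elements.
The index is φ(341) / ord(12) = 300 / 30 = 10.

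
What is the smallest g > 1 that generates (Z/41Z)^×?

φ(41) = 41 − 1 = 40 = 2^3 · 5.
Test candidates g = 2, 3, … against the prime factors q ∈ {2, 5} of φ(41): g is a generator iff g^(40/q) ≢ 1 for every such q.
g = 2: 2^20 ≡ 1 — hits 1, so not a primitive root.
g = 3: 3^20 ≡ 40; 3^8 ≡ 1 — hits 1, so not a primitive root.
g = 4: 4^20 ≡ 1 — hits 1, so not a primitive root.
g = 5: 5^20 ≡ 1 — hits 1, so not a primitive root.
g = 6: 6^20 ≡ 40; 6^8 ≡ 10 — none is 1, so 6 is a primitive root.
Hence the least primitive root of 41 is 6.

6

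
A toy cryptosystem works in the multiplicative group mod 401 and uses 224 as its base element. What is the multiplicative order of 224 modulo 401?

25

Since 224 ∈ (Z/401Z)^×, its order divides φ(401) = 401 − 1 = 400 = 2^4 · 5^2.
Divisors of 400: 1, 2, 4, 5, 8, 10, 16, 20, 25, 40, 50, 80, 100, 200, 400.
Compute 224^d (mod 401) for the divisors d until we hit 1:
224^1 ≡ 224 (mod 401)
224^2 ≡ 51 (mod 401)
224^4 ≡ 195 (mod 401)
224^5 ≡ 372 (mod 401)
224^8 ≡ 331 (mod 401)
224^10 ≡ 39 (mod 401)
224^16 ≡ 88 (mod 401)
224^20 ≡ 318 (mod 401)
224^25 ≡ 1 (mod 401) ✓
Therefore the multiplicative order of 224 modulo 401 is 25.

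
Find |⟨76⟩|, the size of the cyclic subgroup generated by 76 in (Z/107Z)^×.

53

By Lagrange's theorem, ord_107(76) divides φ(107) = 107 − 1 = 106 = 2 · 53.
Divisors of 106: 1, 2, 53, 106.
Compute 76^d (mod 107) for the divisors d until we hit 1:
76^1 ≡ 76 (mod 107)
76^2 ≡ 105 (mod 107)
76^53 ≡ 1 (mod 107) ✓
The smallest such exponent is 53, so the order of 76 is 53.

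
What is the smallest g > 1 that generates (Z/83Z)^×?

φ(83) = 83 − 1 = 82 = 2 · 41.
g is a primitive root iff g^(82/q) ≢ 1 (mod 83) for each prime q ∈ {2, 41}.
g = 2: 2^41 ≡ 82; 2^2 ≡ 4 — none is 1, so 2 is a primitive root.
The smallest primitive root modulo 83 is 2.

2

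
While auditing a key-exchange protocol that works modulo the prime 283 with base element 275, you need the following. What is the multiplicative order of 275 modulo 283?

47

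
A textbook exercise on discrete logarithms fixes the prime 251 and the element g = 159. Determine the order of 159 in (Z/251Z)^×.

250

Since 159 ∈ (Z/251Z)^×, its order divides φ(251) = 251 − 1 = 250 = 2 · 5^3.
Divisors of 250: 1, 2, 5, 10, 25, 50, 125, 250.
Check 159^d mod 251 for each divisor in increasing order:
159^1 ≡ 159 (mod 251)
159^2 ≡ 181 (mod 251)
159^5 ≡ 247 (mod 251)
159^10 ≡ 16 (mod 251)
159^25 ≡ 231 (mod 251)
159^50 ≡ 149 (mod 251)
159^125 ≡ 250 (mod 251)
159^250 ≡ 1 (mod 251) ✓
The smallest such exponent is 250, so the order of 159 is 250.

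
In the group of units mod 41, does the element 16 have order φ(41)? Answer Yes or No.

φ(41) = 41 − 1 = 40 = 2^3 · 5.
An element g generates (Z/41Z)^× iff g^(40/q) ≢ 1 (mod 41) for each prime q ∈ {2, 5}.
16^20 ≡ 1 (mod 41)  [q = 2: ≡ 1 ✗]
16^8 ≡ 37 (mod 41)  [q = 5: ≢ 1 ✓]
Since 16^20 ≡ 1, the order of 16 divides 20 < 40, so 16 is not a primitive root.

No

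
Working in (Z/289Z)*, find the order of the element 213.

136

By Lagrange's theorem, ord_289(213) divides φ(289) = φ(17^2) = 17·(17−1) = 272 = 2^4 · 17.
Divisors of 272: 1, 2, 4, 8, 16, 17, 34, 68, 136, 272.
Test each divisor d:
213^1 ≡ 213 (mod 289)
213^2 ≡ 285 (mod 289)
213^4 ≡ 16 (mod 289)
213^8 ≡ 256 (mod 289)
213^16 ≡ 222 (mod 289)
213^17 ≡ 179 (mod 289)
213^34 ≡ 251 (mod 289)
213^68 ≡ 288 (mod 289)
213^136 ≡ 1 (mod 289) ✓
Therefore the multiplicative order of 213 modulo 289 is 136.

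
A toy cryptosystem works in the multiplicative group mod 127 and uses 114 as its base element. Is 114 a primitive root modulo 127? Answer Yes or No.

Yes

φ(127) = 127 − 1 = 126 = 2 · 3^2 · 7.
It suffices to check that the order of 114 is not a proper divisor of 126: compute 114^(126/q) for q ∈ {2, 3, 7}.
114^63 ≡ 126 (mod 127)  [q = 2: ≢ 1 ✓]
114^42 ≡ 107 (mod 127)  [q = 3: ≢ 1 ✓]
114^18 ≡ 64 (mod 127)  [q = 7: ≢ 1 ✓]
Every test exponent gives a nontrivial residue, hence 114 generates the full group.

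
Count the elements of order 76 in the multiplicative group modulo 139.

0

φ(139) = 139 − 1 = 138 = 2 · 3 · 23.
In a cyclic group of order 138, there are φ(d) elements of order d for each divisor d of 138, and zero for non-divisors.
Since 76 ∤ 138, the count is 0.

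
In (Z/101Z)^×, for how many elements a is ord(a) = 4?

φ(101) = 101 − 1 = 100 = 2^2 · 5^2.
Since (Z/101Z)^× is cyclic of order 100, the number of elements of order d is φ(d) when d | 100 and 0 otherwise.
4 = 2^2 divides 100, and φ(4) = 2.

2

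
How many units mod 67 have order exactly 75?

0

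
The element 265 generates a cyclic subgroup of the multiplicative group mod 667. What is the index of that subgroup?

4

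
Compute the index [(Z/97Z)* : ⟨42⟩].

3

By Lagrange's theorem, ord_97(42) divides φ(97) = 97 − 1 = 96 = 2^5 · 3.
Divisors of 96: 1, 2, 3, 4, 6, 8, 12, 16, 24, 32, 48, 96.
Test each divisor d:
42^1 ≡ 42 (mod 97)
42^2 ≡ 18 (mod 97)
42^3 ≡ 77 (mod 97)
42^4 ≡ 33 (mod 97)
42^6 ≡ 12 (mod 97)
42^8 ≡ 22 (mod 97)
42^12 ≡ 47 (mod 97)
42^16 ≡ 96 (mod 97)
42^24 ≡ 75 (mod 97)
42^32 ≡ 1 (mod 97) ✓
Thus |⟨42⟩| = ord(42) = 32.
The index is φ(97) / ord(42) = 96 / 32 = 3.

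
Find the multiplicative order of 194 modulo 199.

By Lagrange's theorem, ord_199(194) divides φ(199) = 199 − 1 = 198 = 2 · 3^2 · 11.
Divisors of 198: 1, 2, 3, 6, 9, 11, 18, 22, 33, 66, 99, 198.
Compute 194^d (mod 199) for the divisors d until we hit 1:
194^1 ≡ 194
194^2 ≡ 25
194^3 ≡ 74
194^6 ≡ 103
194^9 ≡ 60
194^11 ≡ 107
194^18 ≡ 18
194^22 ≡ 106
194^33 ≡ 198
194^66 ≡ 1
Hence ord(194) = 66.

66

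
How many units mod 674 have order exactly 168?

48

φ(674) = φ(2)·φ(337) = 1·336 = 336 = 2^4 · 3 · 7.
Since (Z/674Z)^× is cyclic of order 336, the number of elements of order d is φ(d) when d | 336 and 0 otherwise.
168 = 2^3 · 3 · 7 divides 336, and φ(168) = 48.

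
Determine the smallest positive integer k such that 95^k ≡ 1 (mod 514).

64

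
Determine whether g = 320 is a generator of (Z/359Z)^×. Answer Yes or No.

No

φ(359) = 359 − 1 = 358 = 2 · 179.
Test 320^(358/q) mod 359 for each prime factor q of 358:
320^179 ≡ 1 (mod 359)  [q = 2: ≡ 1 ✗]
320^2 ≡ 85 (mod 359)  [q = 179: ≢ 1 ✓]
Since 320^179 ≡ 1, the order of 320 divides 179 < 358, so 320 is not a primitive root.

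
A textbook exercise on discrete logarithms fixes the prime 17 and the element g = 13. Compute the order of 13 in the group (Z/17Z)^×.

4

Since 13 ∈ (Z/17Z)^×, its order divides φ(17) = 17 − 1 = 16 = 2^4.
Divisors of 16: 1, 2, 4, 8, 16.
Compute 13^d (mod 17) for the divisors d until we hit 1:
13^1 ≡ 13
13^2 ≡ 16
13^4 ≡ 1
So ord_17(13) = 4.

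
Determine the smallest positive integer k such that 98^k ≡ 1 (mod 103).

51

Since 98 ∈ (Z/103Z)^×, its order divides φ(103) = 103 − 1 = 102 = 2 · 3 · 17.
Divisors of 102: 1, 2, 3, 6, 17, 34, 51, 102.
Compute 98^d (mod 103) for the divisors d until we hit 1:
98^1 ≡ 98
98^2 ≡ 25
98^3 ≡ 81
98^6 ≡ 72
98^17 ≡ 46
98^34 ≡ 56
98^51 ≡ 1
Therefore the multiplicative order of 98 modulo 103 is 51.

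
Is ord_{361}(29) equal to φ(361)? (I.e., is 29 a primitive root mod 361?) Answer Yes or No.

Yes

φ(361) = φ(19^2) = 19·(19−1) = 342 = 2 · 3^2 · 19.
An element g generates (Z/361Z)^× iff g^(342/q) ≢ 1 (mod 361) for each prime q ∈ {2, 3, 19}.
29^171 ≡ 360 (mod 361)  [q = 2: ≢ 1 ✓]
29^114 ≡ 68 (mod 361)  [q = 3: ≢ 1 ✓]
29^18 ≡ 248 (mod 361)  [q = 19: ≢ 1 ✓]
All checks pass, so 29 has order 342 and is a primitive root modulo 361.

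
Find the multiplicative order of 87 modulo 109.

ord(87) | φ(109) = 109 − 1 = 108 = 2^2 · 3^3.
Divisors of 108: 1, 2, 3, 4, 6, 9, 12, 18, 27, 36, 54, 108.
Test each divisor d:
87^1 ≡ 87
87^2 ≡ 48
87^3 ≡ 34
87^4 ≡ 15
87^6 ≡ 66
87^9 ≡ 64
87^12 ≡ 105
87^18 ≡ 63
87^27 ≡ 108
87^36 ≡ 45
87^54 ≡ 1
Therefore the multiplicative order of 87 modulo 109 is 54.

54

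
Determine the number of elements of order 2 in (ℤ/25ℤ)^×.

1

φ(25) = φ(5^2) = 5·(5−1) = 20 = 2^2 · 5.
In a cyclic group of order 20, there are φ(d) elements of order d for each divisor d of 20, and zero for non-divisors.
2 | 20, and φ(2) = 2 − 1 = 1.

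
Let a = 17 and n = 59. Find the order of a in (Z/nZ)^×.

29

By Lagrange's theorem, ord_59(17) divides φ(59) = 59 − 1 = 58 = 2 · 29.
Divisors of 58: 1, 2, 29, 58.
Compute 17^d (mod 59) for the divisors d until we hit 1:
17^1 ≡ 17
17^2 ≡ 53
17^29 ≡ 1
The smallest such exponent is 29, so the order of 17 is 29.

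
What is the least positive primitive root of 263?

5

φ(263) = 263 − 1 = 262 = 2 · 131.
Test candidates g = 2, 3, … against the prime factors q ∈ {2, 131} of φ(263): g is a generator iff g^(262/q) ≢ 1 for every such q.
g = 2: 2^131 ≡ 1 — hits 1, so not a primitive root.
g = 3: 3^131 ≡ 1 — hits 1, so not a primitive root.
g = 4: 4^131 ≡ 1 — hits 1, so not a primitive root.
g = 5: 5^131 ≡ 262; 5^2 ≡ 25 — none is 1, so 5 is a primitive root.
So 5 is the smallest generator of (Z/263Z)^×.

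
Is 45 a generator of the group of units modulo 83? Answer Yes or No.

Yes

φ(83) = 83 − 1 = 82 = 2 · 41.
45 is a primitive root mod 83 iff 45^(φ(83)/q) ≢ 1 for every prime q | φ(83), i.e. q ∈ {2, 41}.
45^41 ≡ 82 (mod 83)  [q = 2: ≢ 1 ✓]
45^2 ≡ 33 (mod 83)  [q = 41: ≢ 1 ✓]
All checks pass, so 45 has order 82 and is a primitive root modulo 83.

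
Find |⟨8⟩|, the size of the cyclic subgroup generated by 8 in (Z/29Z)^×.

ord(8) | φ(29) = 29 − 1 = 28 = 2^2 · 7.
Divisors of 28: 1, 2, 4, 7, 14, 28.
Test each divisor d:
8^1 ≡ 8 (mod 29)
8^2 ≡ 6 (mod 29)
8^4 ≡ 7 (mod 29)
8^7 ≡ 17 (mod 29)
8^14 ≡ 28 (mod 29)
8^28 ≡ 1 (mod 29) ✓
Hence ord(8) = 28.

28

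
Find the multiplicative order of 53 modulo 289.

The order of 53 must divide φ(289) = φ(17^2) = 17·(17−1) = 272 = 2^4 · 17.
Divisors of 272: 1, 2, 4, 8, 16, 17, 34, 68, 136, 272.
Test each divisor d:
53^1 ≡ 53 (mod 289)
53^2 ≡ 208 (mod 289)
53^4 ≡ 203 (mod 289)
53^8 ≡ 171 (mod 289)
53^16 ≡ 52 (mod 289)
53^17 ≡ 155 (mod 289)
53^34 ≡ 38 (mod 289)
53^68 ≡ 288 (mod 289)
53^136 ≡ 1 (mod 289) ✓
Therefore the multiplicative order of 53 modulo 289 is 136.

136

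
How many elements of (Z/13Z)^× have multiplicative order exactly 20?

0

φ(13) = 13 − 1 = 12 = 2^2 · 3.
(Z/13Z)^× is cyclic (|G| = 12); a cyclic group of order m has exactly φ(d) elements of each order d | m, and none otherwise.
Here 12 is not a multiple of 20, so there are no elements of order 20.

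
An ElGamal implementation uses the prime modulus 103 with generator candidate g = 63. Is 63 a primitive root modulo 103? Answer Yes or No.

No

φ(103) = 103 − 1 = 102 = 2 · 3 · 17.
Test 63^(102/q) mod 103 for each prime factor q of 102:
63^51 ≡ 1 (mod 103)  [q = 2: ≡ 1 ✗]
63^34 ≡ 56 (mod 103)  [q = 3: ≢ 1 ✓]
63^6 ≡ 30 (mod 103)  [q = 17: ≢ 1 ✓]
Since 63^51 ≡ 1, the order of 63 divides 51 < 102, so 63 is not a primitive root.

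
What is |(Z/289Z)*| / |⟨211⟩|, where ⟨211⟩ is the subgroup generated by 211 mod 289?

ord(211) | φ(289) = φ(17^2) = 17·(17−1) = 272 = 2^4 · 17.
Divisors of 272: 1, 2, 4, 8, 16, 17, 34, 68, 136, 272.
Compute 211^d (mod 289) for the divisors d until we hit 1:
211^1 ≡ 211 (mod 289)
211^2 ≡ 15 (mod 289)
211^4 ≡ 225 (mod 289)
211^8 ≡ 50 (mod 289)
211^16 ≡ 188 (mod 289)
211^17 ≡ 75 (mod 289)
211^34 ≡ 134 (mod 289)
211^68 ≡ 38 (mod 289)
211^136 ≡ 288 (mod 289)
211^272 ≡ 1 (mod 289) ✓
The order of 211 is 272, so the subgroup it generates has 272 elements.
[(Z/289Z)^× : ⟨211⟩] = 272/272 = 1.

1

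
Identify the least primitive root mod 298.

3

φ(298) = φ(2)·φ(149) = 1·148 = 148 = 2^2 · 37.
Test candidates g = 2, 3, … against the prime factors q ∈ {2, 37} of φ(298): g is a generator iff g^(148/q) ≢ 1 for every such q.
g = 2: gcd(2, 298) = 2 > 1, not a unit — skip.
g = 3: 3^74 ≡ 297; 3^4 ≡ 81 — none is 1, so 3 is a primitive root.
Hence the least primitive root of 298 is 3.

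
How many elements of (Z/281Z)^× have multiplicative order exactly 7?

6

φ(281) = 281 − 1 = 280 = 2^3 · 5 · 7.
Since (Z/281Z)^× is cyclic of order 280, the number of elements of order d is φ(d) when d | 280 and 0 otherwise.
7 | 280, and φ(7) = 7 − 1 = 6.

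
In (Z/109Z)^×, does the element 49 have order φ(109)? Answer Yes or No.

No

φ(109) = 109 − 1 = 108 = 2^2 · 3^3.
49 is a primitive root mod 109 iff 49^(φ(109)/q) ≢ 1 for every prime q | φ(109), i.e. q ∈ {2, 3}.
49^54 ≡ 1 (mod 109)  [q = 2: ≡ 1 ✗]
49^36 ≡ 45 (mod 109)  [q = 3: ≢ 1 ✓]
Since 49^54 ≡ 1, the order of 49 divides 54 < 108, so 49 is not a primitive root.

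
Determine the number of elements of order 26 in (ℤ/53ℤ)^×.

φ(53) = 53 − 1 = 52 = 2^2 · 13.
Since (Z/53Z)^× is cyclic of order 52, the number of elements of order d is φ(d) when d | 52 and 0 otherwise.
26 = 2 · 13 divides 52, and φ(26) = 12.

12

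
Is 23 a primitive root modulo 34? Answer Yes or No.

φ(34) = φ(2)·φ(17) = 1·16 = 16 = 2^4.
23 is a primitive root mod 34 iff 23^(φ(34)/q) ≢ 1 for every prime q | φ(34), i.e. q ∈ {2}.
23^8 ≡ 33 (mod 34)  [q = 2: ≢ 1 ✓]
All checks pass, so 23 has order 16 and is a primitive root modulo 34.

Yes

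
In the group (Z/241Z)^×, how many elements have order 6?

φ(241) = 241 − 1 = 240 = 2^4 · 3 · 5.
(Z/241Z)^× is cyclic (|G| = 240); a cyclic group of order m has exactly φ(d) elements of each order d | m, and none otherwise.
6 = 2 · 3 divides 240, and φ(6) = 2.

2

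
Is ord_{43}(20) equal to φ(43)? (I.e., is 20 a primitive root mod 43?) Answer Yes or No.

φ(43) = 43 − 1 = 42 = 2 · 3 · 7.
An element g generates (Z/43Z)^× iff g^(42/q) ≢ 1 (mod 43) for each prime q ∈ {2, 3, 7}.
20^21 ≡ 42 (mod 43)  [q = 2: ≢ 1 ✓]
20^14 ≡ 36 (mod 43)  [q = 3: ≢ 1 ✓]
20^6 ≡ 4 (mod 43)  [q = 7: ≢ 1 ✓]
None equal 1, so ord_43(20) = 42: 20 is a primitive root.

Yes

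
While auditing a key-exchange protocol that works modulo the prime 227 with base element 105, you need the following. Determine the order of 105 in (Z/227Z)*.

The order of 105 must divide φ(227) = 227 − 1 = 226 = 2 · 113.
Divisors of 226: 1, 2, 113, 226.
Compute 105^d (mod 227) for the divisors d until we hit 1:
105^1 ≡ 105 (mod 227)
105^2 ≡ 129 (mod 227)
105^113 ≡ 226 (mod 227)
105^226 ≡ 1 (mod 227) ✓
Therefore the multiplicative order of 105 modulo 227 is 226.

226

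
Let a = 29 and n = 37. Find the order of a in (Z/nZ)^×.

Since 29 ∈ (Z/37Z)^×, its order divides φ(37) = 37 − 1 = 36 = 2^2 · 3^2.
Divisors of 36: 1, 2, 3, 4, 6, 9, 12, 18, 36.
Evaluate successive powers at the divisors of 36:
29^1 ≡ 29
29^2 ≡ 27
29^3 ≡ 6
29^4 ≡ 26
29^6 ≡ 36
29^9 ≡ 31
29^12 ≡ 1
So ord_37(29) = 12.

12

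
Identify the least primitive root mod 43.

φ(43) = 43 − 1 = 42 = 2 · 3 · 7.
Test candidates g = 2, 3, … against the prime factors q ∈ {2, 3, 7} of φ(43): g is a generator iff g^(42/q) ≢ 1 for every such q.
g = 2: 2^21 ≡ 42; 2^14 ≡ 1 — hits 1, so not a primitive root.
g = 3: 3^21 ≡ 42; 3^14 ≡ 36; 3^6 ≡ 41 — none is 1, so 3 is a primitive root.
Hence the least primitive root of 43 is 3.

3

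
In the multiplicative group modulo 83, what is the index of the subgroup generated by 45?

1

By Lagrange's theorem, ord_83(45) divides φ(83) = 83 − 1 = 82 = 2 · 41.
Divisors of 82: 1, 2, 41, 82.
Compute 45^d (mod 83) for the divisors d until we hit 1:
45^1 ≡ 45 (mod 83)
45^2 ≡ 33 (mod 83)
45^41 ≡ 82 (mod 83)
45^82 ≡ 1 (mod 83) ✓
The order of 45 is 82, so the subgroup it generates has 82 elements.
The index is φ(83) / ord(45) = 82 / 82 = 1.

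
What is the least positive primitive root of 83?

φ(83) = 83 − 1 = 82 = 2 · 41.
g is a primitive root iff g^(82/q) ≢ 1 (mod 83) for each prime q ∈ {2, 41}.
g = 2: 2^41 ≡ 82; 2^2 ≡ 4 — none is 1, so 2 is a primitive root.
So 2 is the smallest generator of (Z/83Z)^×.

2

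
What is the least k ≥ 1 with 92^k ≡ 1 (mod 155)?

4

Since 92 ∈ (Z/155Z)^×, its order divides φ(155) = φ(5·31) = (5−1)·(31−1) = 4·30 = 120 = 2^3 · 3 · 5.
Divisors of 120: 1, 2, 3, 4, 5, 6, 8, 10, 12, 15, 20, 24, 30, 40, 60, 120.
Check 92^d mod 155 for each divisor in increasing order:
92^1 ≡ 92 (mod 155)
92^2 ≡ 94 (mod 155)
92^3 ≡ 123 (mod 155)
92^4 ≡ 1 (mod 155) ✓
Hence ord(92) = 4.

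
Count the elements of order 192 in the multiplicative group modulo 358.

φ(358) = φ(2)·φ(179) = 1·178 = 178 = 2 · 89.
Since (Z/358Z)^× is cyclic of order 178, the number of elements of order d is φ(d) when d | 178 and 0 otherwise.
Since 192 ∤ 178, the count is 0.

0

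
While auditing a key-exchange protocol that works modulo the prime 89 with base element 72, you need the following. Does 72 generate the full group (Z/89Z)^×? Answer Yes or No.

No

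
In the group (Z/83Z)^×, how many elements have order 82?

40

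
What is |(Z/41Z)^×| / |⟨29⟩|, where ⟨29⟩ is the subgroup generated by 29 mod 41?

ord(29) | φ(41) = 41 − 1 = 40 = 2^3 · 5.
Divisors of 40: 1, 2, 4, 5, 8, 10, 20, 40.
Evaluate successive powers at the divisors of 40:
29^1 ≡ 29 (mod 41)
29^2 ≡ 21 (mod 41)
29^4 ≡ 31 (mod 41)
29^5 ≡ 38 (mod 41)
29^8 ≡ 18 (mod 41)
29^10 ≡ 9 (mod 41)
29^20 ≡ 40 (mod 41)
29^40 ≡ 1 (mod 41) ✓
So ord_41(29) = 40, hence |⟨29⟩| = 40.
The index is φ(41) / ord(29) = 40 / 40 = 1.

1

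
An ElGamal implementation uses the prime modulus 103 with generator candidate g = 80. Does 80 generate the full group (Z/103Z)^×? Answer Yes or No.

No

φ(103) = 103 − 1 = 102 = 2 · 3 · 17.
Test 80^(102/q) mod 103 for each prime factor q of 102:
80^51 ≡ 102 (mod 103)  [q = 2: ≢ 1 ✓]
80^34 ≡ 1 (mod 103)  [q = 3: ≡ 1 ✗]
80^6 ≡ 66 (mod 103)  [q = 17: ≢ 1 ✓]
Since 80^34 ≡ 1, the order of 80 divides 34 < 102, so 80 is not a primitive root.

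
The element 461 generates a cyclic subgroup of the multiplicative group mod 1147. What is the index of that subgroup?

6

By Lagrange's theorem, ord_1147(461) divides φ(1147) = φ(31·37) = (31−1)·(37−1) = 30·36 = 1080 = 2^3 · 3^3 · 5.
Divisors of 1080: 1, 2, 3, 4, 5, 6, 8, 9, 10, 12, 15, 18, 20, 24, 27, 30, 36, 40, 45, 54, 60, 72, 90, 108, 120, 135, 180, 216, 270, 360, 540, 1080.
Test each divisor d:
461^1 ≡ 461 (mod 1147)
461^2 ≡ 326 (mod 1147)
461^3 ≡ 29 (mod 1147)
461^4 ≡ 752 (mod 1147)
461^5 ≡ 278 (mod 1147)
461^6 ≡ 841 (mod 1147)
461^8 ≡ 33 (mod 1147)
461^9 ≡ 302 (mod 1147)
461^10 ≡ 435 (mod 1147)
461^12 ≡ 729 (mod 1147)
461^15 ≡ 495 (mod 1147)
461^18 ≡ 591 (mod 1147)
461^20 ≡ 1117 (mod 1147)
461^24 ≡ 380 (mod 1147)
461^27 ≡ 697 (mod 1147)
461^30 ≡ 714 (mod 1147)
461^36 ≡ 593 (mod 1147)
461^40 ≡ 900 (mod 1147)
461^45 ≡ 154 (mod 1147)
461^54 ≡ 628 (mod 1147)
461^60 ≡ 528 (mod 1147)
461^72 ≡ 667 (mod 1147)
461^90 ≡ 776 (mod 1147)
461^108 ≡ 963 (mod 1147)
461^120 ≡ 63 (mod 1147)
461^135 ≡ 216 (mod 1147)
461^180 ≡ 1 (mod 1147) ✓
So ord_1147(461) = 180, hence |⟨461⟩| = 180.
[(Z/1147Z)^× : ⟨461⟩] = 1080/180 = 6.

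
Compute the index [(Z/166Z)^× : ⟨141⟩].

1

Since 141 ∈ (Z/166Z)^×, its order divides φ(166) = φ(2)·φ(83) = 1·82 = 82 = 2 · 41.
Divisors of 82: 1, 2, 41, 82.
Evaluate successive powers at the divisors of 82:
141^1 ≡ 141 (mod 166)
141^2 ≡ 127 (mod 166)
141^41 ≡ 165 (mod 166)
141^82 ≡ 1 (mod 166) ✓
So ord_166(141) = 82, hence |⟨141⟩| = 82.
[(Z/166Z)^× : ⟨141⟩] = 82/82 = 1.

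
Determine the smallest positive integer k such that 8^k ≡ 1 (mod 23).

Since 8 ∈ (Z/23Z)^×, its order divides φ(23) = 23 − 1 = 22 = 2 · 11.
Divisors of 22: 1, 2, 11, 22.
Test each divisor d:
8^1 ≡ 8
8^2 ≡ 18
8^11 ≡ 1
Therefore the multiplicative order of 8 modulo 23 is 11.

11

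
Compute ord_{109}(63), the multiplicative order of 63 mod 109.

3

ord(63) | φ(109) = 109 − 1 = 108 = 2^2 · 3^3.
Divisors of 108: 1, 2, 3, 4, 6, 9, 12, 18, 27, 36, 54, 108.
Compute 63^d (mod 109) for the divisors d until we hit 1:
63^1 ≡ 63 (mod 109)
63^2 ≡ 45 (mod 109)
63^3 ≡ 1 (mod 109) ✓
The smallest such exponent is 3, so the order of 63 is 3.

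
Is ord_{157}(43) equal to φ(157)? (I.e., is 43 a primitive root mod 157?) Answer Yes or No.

Yes

φ(157) = 157 − 1 = 156 = 2^2 · 3 · 13.
43 is a primitive root mod 157 iff 43^(φ(157)/q) ≢ 1 for every prime q | φ(157), i.e. q ∈ {2, 3, 13}.
43^78 ≡ 156 (mod 157)  [q = 2: ≢ 1 ✓]
43^52 ≡ 144 (mod 157)  [q = 3: ≢ 1 ✓]
43^12 ≡ 39 (mod 157)  [q = 13: ≢ 1 ✓]
All checks pass, so 43 has order 156 and is a primitive root modulo 157.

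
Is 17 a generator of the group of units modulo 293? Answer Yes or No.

No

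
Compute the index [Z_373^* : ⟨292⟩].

2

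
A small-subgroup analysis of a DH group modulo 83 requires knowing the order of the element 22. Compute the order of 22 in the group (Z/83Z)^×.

By Lagrange's theorem, ord_83(22) divides φ(83) = 83 − 1 = 82 = 2 · 41.
Divisors of 82: 1, 2, 41, 82.
Compute 22^d (mod 83) for the divisors d until we hit 1:
22^1 ≡ 22
22^2 ≡ 69
22^41 ≡ 82
22^82 ≡ 1
Hence ord(22) = 82.

82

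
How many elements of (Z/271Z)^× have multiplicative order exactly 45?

φ(271) = 271 − 1 = 270 = 2 · 3^3 · 5.
In a cyclic group of order 270, there are φ(d) elements of order d for each divisor d of 270, and zero for non-divisors.
45 = 3^2 · 5 divides 270, and φ(45) = 24.

24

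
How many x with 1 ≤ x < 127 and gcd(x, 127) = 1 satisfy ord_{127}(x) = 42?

φ(127) = 127 − 1 = 126 = 2 · 3^2 · 7.
(Z/127Z)^× is cyclic (|G| = 126); a cyclic group of order m has exactly φ(d) elements of each order d | m, and none otherwise.
42 = 2 · 3 · 7 divides 126, and φ(42) = 12.

12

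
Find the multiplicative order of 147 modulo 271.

270

Since 147 ∈ (Z/271Z)^×, its order divides φ(271) = 271 − 1 = 270 = 2 · 3^3 · 5.
Divisors of 270: 1, 2, 3, 5, 6, 9, 10, 15, 18, 27, 30, 45, 54, 90, 135, 270.
Compute 147^d (mod 271) for the divisors d until we hit 1:
147^1 ≡ 147 (mod 271)
147^2 ≡ 200 (mod 271)
147^3 ≡ 132 (mod 271)
147^5 ≡ 113 (mod 271)
147^6 ≡ 80 (mod 271)
147^9 ≡ 262 (mod 271)
147^10 ≡ 32 (mod 271)
147^15 ≡ 93 (mod 271)
147^18 ≡ 81 (mod 271)
147^27 ≡ 84 (mod 271)
147^30 ≡ 248 (mod 271)
147^45 ≡ 29 (mod 271)
147^54 ≡ 10 (mod 271)
147^90 ≡ 28 (mod 271)
147^135 ≡ 270 (mod 271)
147^270 ≡ 1 (mod 271) ✓
The smallest such exponent is 270, so the order of 147 is 270.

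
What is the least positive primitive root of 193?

φ(193) = 193 − 1 = 192 = 2^6 · 3.
g is a primitive root iff g^(192/q) ≢ 1 (mod 193) for each prime q ∈ {2, 3}.
g = 2: 2^96 ≡ 1 — hits 1, so not a primitive root.
g = 3: 3^96 ≡ 1 — hits 1, so not a primitive root.
g = 4: 4^96 ≡ 1 — hits 1, so not a primitive root.
g = 5: 5^96 ≡ 192; 5^64 ≡ 84 — none is 1, so 5 is a primitive root.
The smallest primitive root modulo 193 is 5.

5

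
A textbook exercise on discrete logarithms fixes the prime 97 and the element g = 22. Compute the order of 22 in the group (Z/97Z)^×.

4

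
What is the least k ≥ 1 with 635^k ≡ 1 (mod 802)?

400

Since 635 ∈ (Z/802Z)^×, its order divides φ(802) = φ(2)·φ(401) = 1·400 = 400 = 2^4 · 5^2.
Divisors of 400: 1, 2, 4, 5, 8, 10, 16, 20, 25, 40, 50, 80, 100, 200, 400.
Check 635^d mod 802 for each divisor in increasing order:
635^1 ≡ 635
635^2 ≡ 621
635^4 ≡ 681
635^5 ≡ 157
635^8 ≡ 205
635^10 ≡ 589
635^16 ≡ 321
635^20 ≡ 457
635^25 ≡ 371
635^40 ≡ 329
635^50 ≡ 499
635^80 ≡ 773
635^100 ≡ 381
635^200 ≡ 801
635^400 ≡ 1
Hence ord(635) = 400.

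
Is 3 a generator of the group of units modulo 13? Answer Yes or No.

No

φ(13) = 13 − 1 = 12 = 2^2 · 3.
It suffices to check that the order of 3 is not a proper divisor of 12: compute 3^(12/q) for q ∈ {2, 3}.
3^6 ≡ 1 (mod 13)  [q = 2: ≡ 1 ✗]
3^4 ≡ 3 (mod 13)  [q = 3: ≢ 1 ✓]
3^6 ≡ 1 shows ord(3) | 6, strictly less than φ(13); not a primitive root.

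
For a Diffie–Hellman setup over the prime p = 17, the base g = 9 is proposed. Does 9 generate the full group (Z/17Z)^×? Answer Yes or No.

No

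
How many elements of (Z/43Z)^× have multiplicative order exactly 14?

6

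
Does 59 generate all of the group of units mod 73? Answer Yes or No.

Yes

φ(73) = 73 − 1 = 72 = 2^3 · 3^2.
An element g generates (Z/73Z)^× iff g^(72/q) ≢ 1 (mod 73) for each prime q ∈ {2, 3}.
59^36 ≡ 72 (mod 73)  [q = 2: ≢ 1 ✓]
59^24 ≡ 64 (mod 73)  [q = 3: ≢ 1 ✓]
None equal 1, so ord_73(59) = 72: 59 is a primitive root.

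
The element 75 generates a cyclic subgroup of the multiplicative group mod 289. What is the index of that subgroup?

By Lagrange's theorem, ord_289(75) divides φ(289) = φ(17^2) = 17·(17−1) = 272 = 2^4 · 17.
Divisors of 272: 1, 2, 4, 8, 16, 17, 34, 68, 136, 272.
Compute 75^d (mod 289) for the divisors d until we hit 1:
75^1 ≡ 75 (mod 289)
75^2 ≡ 134 (mod 289)
75^4 ≡ 38 (mod 289)
75^8 ≡ 288 (mod 289)
75^16 ≡ 1 (mod 289) ✓
Thus |⟨75⟩| = ord(75) = 16.
[(Z/289Z)^× : ⟨75⟩] = 272/16 = 17.

17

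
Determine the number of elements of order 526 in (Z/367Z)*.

0

φ(367) = 367 − 1 = 366 = 2 · 3 · 61.
(Z/367Z)^× is cyclic (|G| = 366); a cyclic group of order m has exactly φ(d) elements of each order d | m, and none otherwise.
Here 366 is not a multiple of 526, so there are no elements of order 526.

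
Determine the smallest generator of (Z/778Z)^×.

3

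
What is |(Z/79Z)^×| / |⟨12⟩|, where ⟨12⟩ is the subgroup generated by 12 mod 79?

3

Since 12 ∈ (Z/79Z)^×, its order divides φ(79) = 79 − 1 = 78 = 2 · 3 · 13.
Divisors of 78: 1, 2, 3, 6, 13, 26, 39, 78.
Test each divisor d:
12^1 ≡ 12 (mod 79)
12^2 ≡ 65 (mod 79)
12^3 ≡ 69 (mod 79)
12^6 ≡ 21 (mod 79)
12^13 ≡ 78 (mod 79)
12^26 ≡ 1 (mod 79) ✓
So ord_79(12) = 26, hence |⟨12⟩| = 26.
[(Z/79Z)^× : ⟨12⟩] = 78/26 = 3.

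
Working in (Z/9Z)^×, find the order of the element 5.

6

Since 5 ∈ (Z/9Z)^×, its order divides φ(9) = φ(3^2) = 3·(3−1) = 6 = 2 · 3.
Divisors of 6: 1, 2, 3, 6.
Evaluate successive powers at the divisors of 6:
5^1 ≡ 5
5^2 ≡ 7
5^3 ≡ 8
5^6 ≡ 1
Therefore the multiplicative order of 5 modulo 9 is 6.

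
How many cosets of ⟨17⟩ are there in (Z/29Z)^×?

7

By Lagrange's theorem, ord_29(17) divides φ(29) = 29 − 1 = 28 = 2^2 · 7.
Divisors of 28: 1, 2, 4, 7, 14, 28.
Test each divisor d:
17^1 ≡ 17
17^2 ≡ 28
17^4 ≡ 1
The order of 17 is 4, so the subgroup it generates has 4 elements.
Index = |(Z/29Z)^×| / |⟨17⟩| = 28 / 4 = 7.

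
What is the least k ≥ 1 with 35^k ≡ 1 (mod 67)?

Since 35 ∈ (Z/67Z)^×, its order divides φ(67) = 67 − 1 = 66 = 2 · 3 · 11.
Divisors of 66: 1, 2, 3, 6, 11, 22, 33, 66.
Check 35^d mod 67 for each divisor in increasing order:
35^1 ≡ 35 (mod 67)
35^2 ≡ 19 (mod 67)
35^3 ≡ 62 (mod 67)
35^6 ≡ 25 (mod 67)
35^11 ≡ 37 (mod 67)
35^22 ≡ 29 (mod 67)
35^33 ≡ 1 (mod 67) ✓
The smallest such exponent is 33, so the order of 35 is 33.

33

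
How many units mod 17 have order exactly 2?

φ(17) = 17 − 1 = 16 = 2^4.
(Z/17Z)^× is cyclic (|G| = 16); a cyclic group of order m has exactly φ(d) elements of each order d | m, and none otherwise.
2 | 16, and φ(2) = 2 − 1 = 1.

1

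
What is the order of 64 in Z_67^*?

11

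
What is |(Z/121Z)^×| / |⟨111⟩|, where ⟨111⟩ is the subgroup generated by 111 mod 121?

10

ord(111) | φ(121) = φ(11^2) = 11·(11−1) = 110 = 2 · 5 · 11.
Divisors of 110: 1, 2, 5, 10, 11, 22, 55, 110.
Check 111^d mod 121 for each divisor in increasing order:
111^1 ≡ 111 (mod 121)
111^2 ≡ 100 (mod 121)
111^5 ≡ 67 (mod 121)
111^10 ≡ 12 (mod 121)
111^11 ≡ 1 (mod 121) ✓
So ord_121(111) = 11, hence |⟨111⟩| = 11.
The index is φ(121) / ord(111) = 110 / 11 = 10.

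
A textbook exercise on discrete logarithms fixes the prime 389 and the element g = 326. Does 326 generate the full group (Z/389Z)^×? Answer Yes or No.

No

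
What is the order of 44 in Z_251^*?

250

Since 44 ∈ (Z/251Z)^×, its order divides φ(251) = 251 − 1 = 250 = 2 · 5^3.
Divisors of 250: 1, 2, 5, 10, 25, 50, 125, 250.
Check 44^d mod 251 for each divisor in increasing order:
44^1 ≡ 44 (mod 251)
44^2 ≡ 179 (mod 251)
44^5 ≡ 188 (mod 251)
44^10 ≡ 204 (mod 251)
44^25 ≡ 138 (mod 251)
44^50 ≡ 219 (mod 251)
44^125 ≡ 250 (mod 251)
44^250 ≡ 1 (mod 251) ✓
So ord_251(44) = 250.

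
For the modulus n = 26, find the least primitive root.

7

φ(26) = φ(2)·φ(13) = 1·12 = 12 = 2^2 · 3.
g is a primitive root iff g^(12/q) ≢ 1 (mod 26) for each prime q ∈ {2, 3}.
g = 2: gcd(2, 26) = 2 > 1, not a unit — skip.
g = 3: 3^6 ≡ 1 — hits 1, so not a primitive root.
g = 4: gcd(4, 26) = 2 > 1, not a unit — skip.
g = 5: 5^6 ≡ 25; 5^4 ≡ 1 — hits 1, so not a primitive root.
g = 6: gcd(6, 26) = 2 > 1, not a unit — skip.
g = 7: 7^6 ≡ 25; 7^4 ≡ 9 — none is 1, so 7 is a primitive root.
Hence the least primitive root of 26 is 7.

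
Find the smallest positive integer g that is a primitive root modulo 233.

φ(233) = 233 − 1 = 232 = 2^3 · 29.
Test candidates g = 2, 3, … against the prime factors q ∈ {2, 29} of φ(233): g is a generator iff g^(232/q) ≢ 1 for every such q.
g = 2: 2^116 ≡ 1 — hits 1, so not a primitive root.
g = 3: 3^116 ≡ 232; 3^8 ≡ 37 — none is 1, so 3 is a primitive root.
The smallest primitive root modulo 233 is 3.

3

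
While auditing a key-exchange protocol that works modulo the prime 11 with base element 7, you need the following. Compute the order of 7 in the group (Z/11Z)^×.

10

ord(7) | φ(11) = 11 − 1 = 10 = 2 · 5.
Divisors of 10: 1, 2, 5, 10.
Test each divisor d:
7^1 ≡ 7 (mod 11)
7^2 ≡ 5 (mod 11)
7^5 ≡ 10 (mod 11)
7^10 ≡ 1 (mod 11) ✓
So ord_11(7) = 10.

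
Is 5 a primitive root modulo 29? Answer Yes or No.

No

φ(29) = 29 − 1 = 28 = 2^2 · 7.
5 is a primitive root mod 29 iff 5^(φ(29)/q) ≢ 1 for every prime q | φ(29), i.e. q ∈ {2, 7}.
5^14 ≡ 1 (mod 29)  [q = 2: ≡ 1 ✗]
5^4 ≡ 16 (mod 29)  [q = 7: ≢ 1 ✓]
The check at q = 2 fails, so 5 generates a proper subgroup.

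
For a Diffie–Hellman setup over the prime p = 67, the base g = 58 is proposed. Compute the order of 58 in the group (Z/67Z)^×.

22

The order of 58 must divide φ(67) = 67 − 1 = 66 = 2 · 3 · 11.
Divisors of 66: 1, 2, 3, 6, 11, 22, 33, 66.
Compute 58^d (mod 67) for the divisors d until we hit 1:
58^1 ≡ 58 (mod 67)
58^2 ≡ 14 (mod 67)
58^3 ≡ 8 (mod 67)
58^6 ≡ 64 (mod 67)
58^11 ≡ 66 (mod 67)
58^22 ≡ 1 (mod 67) ✓
Hence ord(58) = 22.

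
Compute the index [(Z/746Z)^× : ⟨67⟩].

The order of 67 must divide φ(746) = φ(2)·φ(373) = 1·372 = 372 = 2^2 · 3 · 31.
Divisors of 372: 1, 2, 3, 4, 6, 12, 31, 62, 93, 124, 186, 372.
Compute 67^d (mod 746) for the divisors d until we hit 1:
67^1 ≡ 67 (mod 746)
67^2 ≡ 13 (mod 746)
67^3 ≡ 125 (mod 746)
67^4 ≡ 169 (mod 746)
67^6 ≡ 705 (mod 746)
67^12 ≡ 189 (mod 746)
67^31 ≡ 269 (mod 746)
67^62 ≡ 745 (mod 746)
67^93 ≡ 477 (mod 746)
67^124 ≡ 1 (mod 746) ✓
The order of 67 is 124, so the subgroup it generates has 124 elements.
[(Z/746Z)^× : ⟨67⟩] = 372/124 = 3.

3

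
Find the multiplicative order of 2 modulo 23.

11

By Lagrange's theorem, ord_23(2) divides φ(23) = 23 − 1 = 22 = 2 · 11.
Divisors of 22: 1, 2, 11, 22.
Compute 2^d (mod 23) for the divisors d until we hit 1:
2^1 ≡ 2
2^2 ≡ 4
2^11 ≡ 1
Therefore the multiplicative order of 2 modulo 23 is 11.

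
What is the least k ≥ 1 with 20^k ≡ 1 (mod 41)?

20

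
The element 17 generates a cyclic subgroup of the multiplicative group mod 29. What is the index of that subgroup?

ord(17) | φ(29) = 29 − 1 = 28 = 2^2 · 7.
Divisors of 28: 1, 2, 4, 7, 14, 28.
Test each divisor d:
17^1 ≡ 17
17^2 ≡ 28
17^4 ≡ 1
The order of 17 is 4, so the subgroup it generates has 4 elements.
The index is φ(29) / ord(17) = 28 / 4 = 7.

7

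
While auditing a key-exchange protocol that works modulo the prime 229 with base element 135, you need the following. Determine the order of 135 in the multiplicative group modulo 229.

6

By Lagrange's theorem, ord_229(135) divides φ(229) = 229 − 1 = 228 = 2^2 · 3 · 19.
Divisors of 228: 1, 2, 3, 4, 6, 12, 19, 38, 57, 76, 114, 228.
Check 135^d mod 229 for each divisor in increasing order:
135^1 ≡ 135
135^2 ≡ 134
135^3 ≡ 228
135^4 ≡ 94
135^6 ≡ 1
The smallest such exponent is 6, so the order of 135 is 6.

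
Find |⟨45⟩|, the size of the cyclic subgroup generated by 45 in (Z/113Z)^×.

Since 45 ∈ (Z/113Z)^×, its order divides φ(113) = 113 − 1 = 112 = 2^4 · 7.
Divisors of 112: 1, 2, 4, 7, 8, 14, 16, 28, 56, 112.
Evaluate successive powers at the divisors of 112:
45^1 ≡ 45
45^2 ≡ 104
45^4 ≡ 81
45^7 ≡ 78
45^8 ≡ 7
45^14 ≡ 95
45^16 ≡ 49
45^28 ≡ 98
45^56 ≡ 112
45^112 ≡ 1
The smallest such exponent is 112, so the order of 45 is 112.

112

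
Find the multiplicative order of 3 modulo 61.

10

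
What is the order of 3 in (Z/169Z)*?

39

By Lagrange's theorem, ord_169(3) divides φ(169) = φ(13^2) = 13·(13−1) = 156 = 2^2 · 3 · 13.
Divisors of 156: 1, 2, 3, 4, 6, 12, 13, 26, 39, 52, 78, 156.
Evaluate successive powers at the divisors of 156:
3^1 ≡ 3 (mod 169)
3^2 ≡ 9 (mod 169)
3^3 ≡ 27 (mod 169)
3^4 ≡ 81 (mod 169)
3^6 ≡ 53 (mod 169)
3^12 ≡ 105 (mod 169)
3^13 ≡ 146 (mod 169)
3^26 ≡ 22 (mod 169)
3^39 ≡ 1 (mod 169) ✓
Therefore the multiplicative order of 3 modulo 169 is 39.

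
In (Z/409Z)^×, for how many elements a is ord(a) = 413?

φ(409) = 409 − 1 = 408 = 2^3 · 3 · 17.
Since (Z/409Z)^× is cyclic of order 408, the number of elements of order d is φ(d) when d | 408 and 0 otherwise.
Here 408 is not a multiple of 413, so there are no elements of order 413.

0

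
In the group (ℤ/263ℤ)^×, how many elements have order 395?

0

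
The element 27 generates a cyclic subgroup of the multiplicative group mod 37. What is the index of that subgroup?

6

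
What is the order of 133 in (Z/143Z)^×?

The order of 133 must divide φ(143) = φ(11·13) = (11−1)·(13−1) = 10·12 = 120 = 2^3 · 3 · 5.
Divisors of 120: 1, 2, 3, 4, 5, 6, 8, 10, 12, 15, 20, 24, 30, 40, 60, 120.
Check 133^d mod 143 for each divisor in increasing order:
133^1 ≡ 133 (mod 143)
133^2 ≡ 100 (mod 143)
133^3 ≡ 1 (mod 143) ✓
Hence ord(133) = 3.

3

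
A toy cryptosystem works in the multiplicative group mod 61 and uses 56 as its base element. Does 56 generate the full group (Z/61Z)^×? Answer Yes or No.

φ(61) = 61 − 1 = 60 = 2^2 · 3 · 5.
An element g generates (Z/61Z)^× iff g^(60/q) ≢ 1 (mod 61) for each prime q ∈ {2, 3, 5}.
56^30 ≡ 1 (mod 61)  [q = 2: ≡ 1 ✗]
56^20 ≡ 47 (mod 61)  [q = 3: ≢ 1 ✓]
56^12 ≡ 20 (mod 61)  [q = 5: ≢ 1 ✓]
The check at q = 2 fails, so 56 generates a proper subgroup.

No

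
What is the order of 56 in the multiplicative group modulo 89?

88

ord(56) | φ(89) = 89 − 1 = 88 = 2^3 · 11.
Divisors of 88: 1, 2, 4, 8, 11, 22, 44, 88.
Compute 56^d (mod 89) for the divisors d until we hit 1:
56^1 ≡ 56
56^2 ≡ 21
56^4 ≡ 85
56^8 ≡ 16
56^11 ≡ 37
56^22 ≡ 34
56^44 ≡ 88
56^88 ≡ 1
The smallest such exponent is 88, so the order of 56 is 88.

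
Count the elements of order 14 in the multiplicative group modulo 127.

6

φ(127) = 127 − 1 = 126 = 2 · 3^2 · 7.
In a cyclic group of order 126, there are φ(d) elements of order d for each divisor d of 126, and zero for non-divisors.
14 = 2 · 7 divides 126, and φ(14) = 6.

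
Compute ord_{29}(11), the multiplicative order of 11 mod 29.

The order of 11 must divide φ(29) = 29 − 1 = 28 = 2^2 · 7.
Divisors of 28: 1, 2, 4, 7, 14, 28.
Check 11^d mod 29 for each divisor in increasing order:
11^1 ≡ 11 (mod 29)
11^2 ≡ 5 (mod 29)
11^4 ≡ 25 (mod 29)
11^7 ≡ 12 (mod 29)
11^14 ≡ 28 (mod 29)
11^28 ≡ 1 (mod 29) ✓
The smallest such exponent is 28, so the order of 11 is 28.

28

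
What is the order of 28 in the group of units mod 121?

110

Since 28 ∈ (Z/121Z)^×, its order divides φ(121) = φ(11^2) = 11·(11−1) = 110 = 2 · 5 · 11.
Divisors of 110: 1, 2, 5, 10, 11, 22, 55, 110.
Compute 28^d (mod 121) for the divisors d until we hit 1:
28^1 ≡ 28 (mod 121)
28^2 ≡ 58 (mod 121)
28^5 ≡ 54 (mod 121)
28^10 ≡ 12 (mod 121)
28^11 ≡ 94 (mod 121)
28^22 ≡ 3 (mod 121)
28^55 ≡ 120 (mod 121)
28^110 ≡ 1 (mod 121) ✓
The smallest such exponent is 110, so the order of 28 is 110.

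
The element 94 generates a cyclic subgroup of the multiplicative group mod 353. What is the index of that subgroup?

2

ord(94) | φ(353) = 353 − 1 = 352 = 2^5 · 11.
Divisors of 352: 1, 2, 4, 8, 11, 16, 22, 32, 44, 88, 176, 352.
Test each divisor d:
94^1 ≡ 94 (mod 353)
94^2 ≡ 11 (mod 353)
94^4 ≡ 121 (mod 353)
94^8 ≡ 168 (mod 353)
94^11 ≡ 36 (mod 353)
94^16 ≡ 337 (mod 353)
94^22 ≡ 237 (mod 353)
94^32 ≡ 256 (mod 353)
94^44 ≡ 42 (mod 353)
94^88 ≡ 352 (mod 353)
94^176 ≡ 1 (mod 353) ✓
Thus |⟨94⟩| = ord(94) = 176.
[(Z/353Z)^× : ⟨94⟩] = 352/176 = 2.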